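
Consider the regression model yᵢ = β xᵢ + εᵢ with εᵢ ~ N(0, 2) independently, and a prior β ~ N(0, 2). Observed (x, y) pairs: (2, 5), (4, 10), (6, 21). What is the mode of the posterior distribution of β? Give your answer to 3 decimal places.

log p(β | y) = −Σ(yᵢ − βxᵢ)²/(2·2) − β²/(2·2) + const.
Setting the derivative to zero: Σxᵢ(yᵢ − βxᵢ)/2 − β/2 = 0, so β = Σxᵢyᵢ / (Σxᵢ² + σ²/τ²).
Σxᵢyᵢ = 2·5 + 4·10 + 6·21 = 176; Σxᵢ² = 56; σ²/τ² = 1.
β̂_MAP = 176 / (56 + 1) = 176/57 ≈ 3.088.

β̂_MAP = 3.088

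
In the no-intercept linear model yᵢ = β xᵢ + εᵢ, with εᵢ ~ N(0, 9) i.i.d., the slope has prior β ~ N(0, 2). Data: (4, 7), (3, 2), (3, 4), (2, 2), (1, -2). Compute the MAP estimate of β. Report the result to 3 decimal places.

log p(β | y) = −Σ(yᵢ − βxᵢ)²/(2·9) − β²/(2·2) + const.
Setting the derivative to zero: Σxᵢ(yᵢ − βxᵢ)/9 − β/2 = 0, so β = Σxᵢyᵢ / (Σxᵢ² + σ²/τ²).
Σxᵢyᵢ = 4·7 + 3·2 + 3·4 + 2·2 + 1·(-2) = 48; Σxᵢ² = 39; σ²/τ² = 4.5.
β̂_MAP = 48 / (39 + 4.5) = 48/43.5 ≈ 1.103.

β̂_MAP = 1.103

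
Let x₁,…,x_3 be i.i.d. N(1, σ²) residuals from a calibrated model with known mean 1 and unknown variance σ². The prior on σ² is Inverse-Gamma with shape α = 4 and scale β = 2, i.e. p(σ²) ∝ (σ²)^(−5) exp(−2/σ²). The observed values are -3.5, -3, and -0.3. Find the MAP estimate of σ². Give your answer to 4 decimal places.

σ̂²_MAP = 3.2262

Sum of squared deviations about the known mean: SS = (-3.5−1)² + (-3−1)² + (-0.3−1)² = 37.94.
The Normal likelihood contributes (σ²)^(−n/2) exp(−SS/(2σ²)), so the posterior is Inverse-Gamma(α + n/2, β + SS/2) = Inverse-Gamma(5.5, 20.97).
The mode of Inverse-Gamma(a, b) is b/(a+1) = 20.97/6.5 ≈ 3.2262.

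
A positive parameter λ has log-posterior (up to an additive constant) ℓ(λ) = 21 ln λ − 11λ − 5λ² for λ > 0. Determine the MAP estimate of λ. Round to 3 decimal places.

λ̂_MAP = 1.000

ℓ'(λ) = 21/λ − 11 − 10λ. Setting this to zero and multiplying by λ: 10λ² + 11λ − 21 = 0.
λ = (−11 + √(11² + 4·10·21)) / (2·10) = (−11 + √961) / 20 = (−11 + 31)/20 = 1.
ℓ''(λ) = −21/λ² − 10 < 0, confirming a maximum.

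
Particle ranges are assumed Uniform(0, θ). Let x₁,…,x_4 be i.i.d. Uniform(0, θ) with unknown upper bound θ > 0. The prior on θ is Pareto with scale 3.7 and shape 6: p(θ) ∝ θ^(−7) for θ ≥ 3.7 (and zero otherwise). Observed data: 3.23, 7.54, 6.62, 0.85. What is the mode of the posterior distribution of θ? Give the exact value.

θ̂_MAP = 7.54

The Uniform(0, θ) likelihood is θ^(−n) for θ ≥ max(xᵢ), zero otherwise. Here max(xᵢ) = 7.54.
Posterior ∝ θ^(−7) · θ^(−4) = θ^(−11) on θ ≥ max(3.7, 7.54) = 7.54.
This density is strictly decreasing in θ, so the posterior mode lies at the lower boundary of the support.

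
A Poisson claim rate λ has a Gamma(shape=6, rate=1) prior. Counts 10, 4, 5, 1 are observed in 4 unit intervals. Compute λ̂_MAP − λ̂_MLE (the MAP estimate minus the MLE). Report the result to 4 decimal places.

Σxᵢ = 20. Posterior is Gamma(26, 5); MAP = (26−1)/5 = 25/5 ≈ 5.00000.
MLE = x̄ = 20/4 ≈ 5.00000.
Difference = 25/5 − 20/4 = 0 ≈ 0.0000.

MAP − MLE = 0.0000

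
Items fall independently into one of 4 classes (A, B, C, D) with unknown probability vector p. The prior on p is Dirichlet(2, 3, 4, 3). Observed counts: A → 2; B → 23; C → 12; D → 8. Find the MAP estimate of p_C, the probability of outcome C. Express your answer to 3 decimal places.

MAP estimate of p_C = 0.283

The posterior is Dirichlet(αᵢ + nᵢ) = Dirichlet(4, 26, 16, 11).
For a Dirichlet(a₁,…,a_K) with all aᵢ > 1, the mode has j-th component (aⱼ − 1)/(Σaᵢ − K).
Here Σaᵢ = 57 and K = 4, so p_C = (16 − 1)/(57 − 4) = 15/53 ≈ 0.283.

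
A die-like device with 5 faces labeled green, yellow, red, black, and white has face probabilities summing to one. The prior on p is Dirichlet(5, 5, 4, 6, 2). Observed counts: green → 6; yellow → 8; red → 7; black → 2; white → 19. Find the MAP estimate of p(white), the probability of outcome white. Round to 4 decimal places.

MAP estimate of p(white) = 0.3390

The posterior is Dirichlet(αᵢ + nᵢ) = Dirichlet(11, 13, 11, 8, 21).
For a Dirichlet(a₁,…,a_K) with all aᵢ > 1, the mode has j-th component (aⱼ − 1)/(Σaᵢ − K).
Here Σaᵢ = 64 and K = 5, so p(white) = (21 − 1)/(64 − 5) = 20/59 ≈ 0.3390.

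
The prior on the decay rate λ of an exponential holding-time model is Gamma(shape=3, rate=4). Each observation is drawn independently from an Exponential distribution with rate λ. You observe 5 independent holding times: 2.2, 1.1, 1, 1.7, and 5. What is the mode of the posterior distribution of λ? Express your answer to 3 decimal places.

The Exponential(rate=λ) likelihood is ∝ λ^n e^(−λΣtᵢ). Here n = 5 and Σtᵢ = 2.2 + 1.1 + 1 + 1.7 + 5 = 11.
Posterior ∝ λ^2e^(−4λ) · λ^5e^(−11λ) = λ^7e^(−15λ), i.e. Gamma(8, 15).
Mode = (a−1)/b = 7/15 ≈ 0.467.

λ̂_MAP = 0.467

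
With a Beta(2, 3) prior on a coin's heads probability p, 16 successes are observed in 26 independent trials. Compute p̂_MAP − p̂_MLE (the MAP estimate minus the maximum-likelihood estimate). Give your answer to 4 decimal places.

MAP − MLE = -0.0292

Posterior is Beta(18, 13); MAP = (18−1)/(31−2) = 17/29 ≈ 0.58621.
MLE ignores the prior: p̂_MLE = k/n = 16/26 ≈ 0.61538.
Difference = 17/29 − 16/26 = -11/377 ≈ -0.0292.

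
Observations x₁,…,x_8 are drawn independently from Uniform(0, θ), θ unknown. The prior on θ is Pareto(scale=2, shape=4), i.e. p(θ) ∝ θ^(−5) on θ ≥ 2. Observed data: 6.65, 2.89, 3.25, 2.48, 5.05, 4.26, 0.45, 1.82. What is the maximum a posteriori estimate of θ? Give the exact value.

θ̂_MAP = 6.65

The Uniform(0, θ) likelihood is θ^(−n) for θ ≥ max(xᵢ), zero otherwise. Here max(xᵢ) = 6.65.
Posterior ∝ θ^(−5) · θ^(−8) = θ^(−13) on θ ≥ max(2, 6.65) = 6.65.
This density is strictly decreasing in θ, so the posterior mode lies at the lower boundary of the support.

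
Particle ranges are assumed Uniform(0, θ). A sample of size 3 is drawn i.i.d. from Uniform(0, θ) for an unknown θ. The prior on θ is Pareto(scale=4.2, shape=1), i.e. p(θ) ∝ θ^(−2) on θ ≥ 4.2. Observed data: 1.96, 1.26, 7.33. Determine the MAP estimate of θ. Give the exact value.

θ̂_MAP = 7.33

The Uniform(0, θ) likelihood is θ^(−n) for θ ≥ max(xᵢ), zero otherwise. Here max(xᵢ) = 7.33.
Posterior ∝ θ^(−2) · θ^(−3) = θ^(−5) on θ ≥ max(4.2, 7.33) = 7.33.
This density is strictly decreasing in θ, so the posterior mode lies at the lower boundary of the support.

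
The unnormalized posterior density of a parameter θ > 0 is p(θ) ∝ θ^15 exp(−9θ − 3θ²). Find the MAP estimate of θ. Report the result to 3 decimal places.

θ̂_MAP = 1.000

ℓ'(θ) = 15/θ − 9 − 6θ. Setting this to zero and multiplying by θ: 6θ² + 9θ − 15 = 0.
θ = (−9 + √(9² + 4·6·15)) / (2·6) = (−9 + √441) / 12 = (−9 + 21)/12 = 1.
ℓ''(θ) = −15/θ² − 6 < 0, confirming a maximum.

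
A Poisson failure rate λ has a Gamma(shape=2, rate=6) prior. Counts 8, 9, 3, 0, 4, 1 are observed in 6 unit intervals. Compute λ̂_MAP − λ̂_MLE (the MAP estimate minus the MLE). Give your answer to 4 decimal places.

Σxᵢ = 25. Posterior is Gamma(27, 12); MAP = (27−1)/12 = 26/12 ≈ 2.16667.
MLE = x̄ = 25/6 ≈ 4.16667.
Difference = 26/12 − 25/6 = -2 ≈ -2.0000.

MAP − MLE = -2.0000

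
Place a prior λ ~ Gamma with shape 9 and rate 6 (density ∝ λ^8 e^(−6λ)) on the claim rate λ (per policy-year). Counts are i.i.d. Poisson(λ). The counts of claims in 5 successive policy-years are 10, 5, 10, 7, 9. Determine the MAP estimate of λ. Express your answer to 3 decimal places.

Σxᵢ = 10+5+10+7+9 = 41, with n = 5.
Posterior ∝ λ^8e^(−6λ) · λ^41e^(−5λ) = λ^49e^(−11λ), i.e. Gamma(shape=50, rate=11).
The mode of a Gamma(a, b) with a ≥ 1 (shape–rate) is (a−1)/b = 49/11 ≈ 4.455.

λ̂_MAP = 4.455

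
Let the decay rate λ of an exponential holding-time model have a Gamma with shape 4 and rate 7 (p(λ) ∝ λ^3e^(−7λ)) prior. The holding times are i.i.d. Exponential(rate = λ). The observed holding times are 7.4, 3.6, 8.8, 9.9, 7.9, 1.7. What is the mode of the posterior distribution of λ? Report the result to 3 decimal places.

The Exponential(rate=λ) likelihood is ∝ λ^n e^(−λΣtᵢ). Here n = 6 and Σtᵢ = 7.4 + 3.6 + 8.8 + 9.9 + 7.9 + 1.7 = 39.3.
Posterior ∝ λ^3e^(−7λ) · λ^6e^(−39.3λ) = λ^9e^(−46.3λ), i.e. Gamma(10, 46.3).
Mode = (a−1)/b = 9/46.3 ≈ 0.194.

λ̂_MAP = 0.194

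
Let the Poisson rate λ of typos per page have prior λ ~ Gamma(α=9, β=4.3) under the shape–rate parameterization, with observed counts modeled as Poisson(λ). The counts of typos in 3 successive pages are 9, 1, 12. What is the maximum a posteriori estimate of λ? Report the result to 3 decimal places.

λ̂_MAP = 4.110

Σxᵢ = 9+1+12 = 22, with n = 3.
Posterior ∝ λ^8e^(−4.3λ) · λ^22e^(−3λ) = λ^30e^(−7.3λ), i.e. Gamma(shape=31, rate=7.3).
The mode of a Gamma(a, b) with a ≥ 1 (shape–rate) is (a−1)/b = 30/7.3 ≈ 4.110.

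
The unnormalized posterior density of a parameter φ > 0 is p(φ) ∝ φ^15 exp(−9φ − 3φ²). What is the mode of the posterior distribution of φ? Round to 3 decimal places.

φ̂_MAP = 1.000

ℓ'(φ) = 15/φ − 9 − 6φ. Setting this to zero and multiplying by φ: 6φ² + 9φ − 15 = 0.
φ = (−9 + √(9² + 4·6·15)) / (2·6) = (−9 + √441) / 12 = (−9 + 21)/12 = 1.
ℓ''(φ) = −15/φ² − 6 < 0, confirming a maximum.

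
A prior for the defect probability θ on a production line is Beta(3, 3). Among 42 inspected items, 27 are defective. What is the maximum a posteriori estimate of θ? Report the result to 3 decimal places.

θ̂_MAP = 0.630

Prior: Beta(3, 3).
Data: 27 successes in 42 trials. The binomial likelihood contributes θ^27(1−θ)^15, so the posterior is Beta(3+27, 3+15) = Beta(30, 18).
For Beta(a, b) with a, b > 1 the mode is (a−1)/(a+b−2) = 29/46 ≈ 0.630.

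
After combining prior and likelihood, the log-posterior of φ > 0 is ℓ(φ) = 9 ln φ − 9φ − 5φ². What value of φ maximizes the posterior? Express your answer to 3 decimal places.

φ̂_MAP = 0.600

ℓ'(φ) = 9/φ − 9 − 10φ. Setting this to zero and multiplying by φ: 10φ² + 9φ − 9 = 0.
φ = (−9 + √(9² + 4·10·9)) / (2·10) = (−9 + √441) / 20 = (−9 + 21)/20 = 3/5.
ℓ''(φ) = −9/φ² − 10 < 0, confirming a maximum.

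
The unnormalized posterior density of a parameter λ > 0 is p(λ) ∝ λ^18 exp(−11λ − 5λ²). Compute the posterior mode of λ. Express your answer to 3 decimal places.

λ̂_MAP = 0.900

ℓ'(λ) = 18/λ − 11 − 10λ. Setting this to zero and multiplying by λ: 10λ² + 11λ − 18 = 0.
λ = (−11 + √(11² + 4·10·18)) / (2·10) = (−11 + √841) / 20 = (−11 + 29)/20 = 9/10.
ℓ''(λ) = −18/λ² − 10 < 0, confirming a maximum.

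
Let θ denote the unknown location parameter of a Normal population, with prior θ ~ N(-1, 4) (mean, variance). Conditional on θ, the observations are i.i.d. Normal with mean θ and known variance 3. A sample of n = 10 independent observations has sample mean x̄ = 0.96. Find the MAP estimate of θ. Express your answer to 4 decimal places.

n = 10, x̄ = 0.96.
For a Normal prior and Normal likelihood with known variance, the posterior is Normal; its mode equals its mean, the precision-weighted average.
Prior precision 1/σ₀² = 1/4 = 0.25; data precision n/σ² = 10/3.
θ̂ = (0.25·(-1) + (10/3)·0.96) / (0.25 + 10/3) = 2.95/(43/12) = 177/215 ≈ 0.8233.

θ̂_MAP = 0.8233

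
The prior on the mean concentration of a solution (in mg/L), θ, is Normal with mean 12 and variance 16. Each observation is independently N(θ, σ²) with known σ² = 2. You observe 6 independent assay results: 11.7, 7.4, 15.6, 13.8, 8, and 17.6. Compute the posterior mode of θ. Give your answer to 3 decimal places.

θ̂_MAP = 12.343

n = 6; x̄ = (11.7 + 7.4 + 15.6 + 13.8 + 8 + 17.6)/6 = 74.1/6 = 12.35.
For a Normal prior and Normal likelihood with known variance, the posterior is Normal; its mode equals its mean, the precision-weighted average.
Prior precision 1/σ₀² = 1/16 = 0.0625; data precision n/σ² = 6/2 = 3.
θ̂ = (0.0625·12 + 3·12.35) / (0.0625 + 3) = 37.8/3.0625 = 432/35 ≈ 12.343.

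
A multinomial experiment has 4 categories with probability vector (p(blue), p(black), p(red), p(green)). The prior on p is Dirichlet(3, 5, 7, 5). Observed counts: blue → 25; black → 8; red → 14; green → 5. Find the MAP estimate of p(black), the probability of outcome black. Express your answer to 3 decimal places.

The posterior is Dirichlet(αᵢ + nᵢ) = Dirichlet(28, 13, 21, 10).
For a Dirichlet(a₁,…,a_K) with all aᵢ > 1, the mode has j-th component (aⱼ − 1)/(Σaᵢ − K).
Here Σaᵢ = 72 and K = 4, so p(black) = (13 − 1)/(72 − 4) = 12/68 ≈ 0.176.

MAP estimate of p(black) = 0.176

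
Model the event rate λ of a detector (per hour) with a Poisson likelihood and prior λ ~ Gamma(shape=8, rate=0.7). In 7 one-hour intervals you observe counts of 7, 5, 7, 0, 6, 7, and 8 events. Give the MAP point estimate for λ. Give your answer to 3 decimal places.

Σxᵢ = 7+5+7+0+6+7+8 = 40, with n = 7.
Posterior ∝ λ^7e^(−0.7λ) · λ^40e^(−7λ) = λ^47e^(−7.7λ), i.e. Gamma(shape=48, rate=7.7).
The mode of a Gamma(a, b) with a ≥ 1 (shape–rate) is (a−1)/b = 47/7.7 ≈ 6.104.

λ̂_MAP = 6.104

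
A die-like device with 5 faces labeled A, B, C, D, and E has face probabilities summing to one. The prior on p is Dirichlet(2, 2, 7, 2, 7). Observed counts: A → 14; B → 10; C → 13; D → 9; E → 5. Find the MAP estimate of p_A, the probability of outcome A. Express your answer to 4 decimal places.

The posterior is Dirichlet(αᵢ + nᵢ) = Dirichlet(16, 12, 20, 11, 12).
For a Dirichlet(a₁,…,a_K) with all aᵢ > 1, the mode has j-th component (aⱼ − 1)/(Σaᵢ − K).
Here Σaᵢ = 71 and K = 5, so p_A = (16 − 1)/(71 − 5) = 15/66 ≈ 0.2273.

MAP estimate of p_A = 0.2273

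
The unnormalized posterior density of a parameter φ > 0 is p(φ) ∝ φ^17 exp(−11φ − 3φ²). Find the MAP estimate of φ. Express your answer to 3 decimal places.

φ̂_MAP = 1.000

ℓ'(φ) = 17/φ − 11 − 6φ. Setting this to zero and multiplying by φ: 6φ² + 11φ − 17 = 0.
φ = (−11 + √(11² + 4·6·17)) / (2·6) = (−11 + √529) / 12 = (−11 + 23)/12 = 1.
ℓ''(φ) = −17/φ² − 6 < 0, confirming a maximum.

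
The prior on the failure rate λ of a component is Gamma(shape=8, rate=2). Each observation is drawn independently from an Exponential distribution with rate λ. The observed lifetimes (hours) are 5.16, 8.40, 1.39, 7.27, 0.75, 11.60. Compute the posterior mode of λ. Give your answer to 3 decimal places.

The Exponential(rate=λ) likelihood is ∝ λ^n e^(−λΣtᵢ). Here n = 6 and Σtᵢ = 5.16 + 8.40 + 1.39 + 7.27 + 0.75 + 11.60 = 34.57.
Posterior ∝ λ^7e^(−2λ) · λ^6e^(−34.57λ) = λ^13e^(−36.57λ), i.e. Gamma(14, 36.57).
Mode = (a−1)/b = 13/36.57 ≈ 0.355.

λ̂_MAP = 0.355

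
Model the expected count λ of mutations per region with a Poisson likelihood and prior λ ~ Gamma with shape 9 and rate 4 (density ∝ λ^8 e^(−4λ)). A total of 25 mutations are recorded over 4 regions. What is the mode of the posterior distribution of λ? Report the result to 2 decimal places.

λ̂_MAP = 4.13

Σxᵢ = 25, n = 4.
Posterior ∝ λ^8e^(−4λ) · λ^25e^(−4λ) = λ^33e^(−8λ), i.e. Gamma(shape=34, rate=8).
The mode of a Gamma(a, b) with a ≥ 1 (shape–rate) is (a−1)/b = 33/8 ≈ 4.13.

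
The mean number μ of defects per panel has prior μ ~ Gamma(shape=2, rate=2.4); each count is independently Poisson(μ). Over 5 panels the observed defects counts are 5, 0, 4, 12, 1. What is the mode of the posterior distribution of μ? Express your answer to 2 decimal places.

μ̂_MAP = 3.11

Σxᵢ = 5+0+4+12+1 = 22, with n = 5.
Posterior ∝ μe^(−2.4μ) · μ^22e^(−5μ) = μ^23e^(−7.4μ), i.e. Gamma(shape=24, rate=7.4).
The mode of a Gamma(a, b) with a ≥ 1 (shape–rate) is (a−1)/b = 23/7.4 ≈ 3.11.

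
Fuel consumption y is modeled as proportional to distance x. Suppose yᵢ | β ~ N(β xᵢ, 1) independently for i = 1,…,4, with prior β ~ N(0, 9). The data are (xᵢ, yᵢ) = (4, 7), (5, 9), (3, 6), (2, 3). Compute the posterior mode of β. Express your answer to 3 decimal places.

β̂_MAP = 1.793

log p(β | y) = −Σ(yᵢ − βxᵢ)²/(2·1) − β²/(2·9) + const.
Setting the derivative to zero: Σxᵢ(yᵢ − βxᵢ)/1 − β/9 = 0, so β = Σxᵢyᵢ / (Σxᵢ² + σ²/τ²).
Σxᵢyᵢ = 4·7 + 5·9 + 3·6 + 2·3 = 97; Σxᵢ² = 54; σ²/τ² = 1/9.
β̂_MAP = 97 / (54 + 1/9) = 97/(487/9) = 873/487 ≈ 1.793.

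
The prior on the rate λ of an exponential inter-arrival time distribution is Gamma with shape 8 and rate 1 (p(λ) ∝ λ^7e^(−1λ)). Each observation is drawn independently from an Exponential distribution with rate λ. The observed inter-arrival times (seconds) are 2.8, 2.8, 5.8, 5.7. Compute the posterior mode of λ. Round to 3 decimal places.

The Exponential(rate=λ) likelihood is ∝ λ^n e^(−λΣtᵢ). Here n = 4 and Σtᵢ = 2.8 + 2.8 + 5.8 + 5.7 = 17.1.
Posterior ∝ λ^7e^(−1λ) · λ^4e^(−17.1λ) = λ^11e^(−18.1λ), i.e. Gamma(12, 18.1).
Mode = (a−1)/b = 11/18.1 ≈ 0.608.

λ̂_MAP = 0.608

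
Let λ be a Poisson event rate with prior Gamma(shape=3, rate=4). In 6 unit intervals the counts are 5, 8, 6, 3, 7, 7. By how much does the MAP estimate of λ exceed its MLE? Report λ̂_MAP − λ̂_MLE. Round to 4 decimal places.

Σxᵢ = 36. Posterior is Gamma(39, 10); MAP = (39−1)/10 = 38/10 ≈ 3.80000.
MLE = x̄ = 36/6 ≈ 6.00000.
Difference = 38/10 − 36/6 = -11/5 ≈ -2.2000.

MAP − MLE = -2.2000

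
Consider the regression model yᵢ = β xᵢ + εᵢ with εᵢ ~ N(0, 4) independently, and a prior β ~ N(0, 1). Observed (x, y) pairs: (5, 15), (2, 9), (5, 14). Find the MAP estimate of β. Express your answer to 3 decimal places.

β̂_MAP = 2.810

log p(β | y) = −Σ(yᵢ − βxᵢ)²/(2·4) − β²/(2·1) + const.
Setting the derivative to zero: Σxᵢ(yᵢ − βxᵢ)/4 − β/1 = 0, so β = Σxᵢyᵢ / (Σxᵢ² + σ²/τ²).
Σxᵢyᵢ = 5·15 + 2·9 + 5·14 = 163; Σxᵢ² = 54; σ²/τ² = 4.
β̂_MAP = 163 / (54 + 4) = 163/58 ≈ 2.810.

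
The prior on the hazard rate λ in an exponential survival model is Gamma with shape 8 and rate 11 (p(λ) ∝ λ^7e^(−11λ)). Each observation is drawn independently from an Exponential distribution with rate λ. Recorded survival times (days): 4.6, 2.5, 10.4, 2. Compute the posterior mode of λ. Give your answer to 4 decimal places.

The Exponential(rate=λ) likelihood is ∝ λ^n e^(−λΣtᵢ). Here n = 4 and Σtᵢ = 4.6 + 2.5 + 10.4 + 2 = 19.5.
Posterior ∝ λ^7e^(−11λ) · λ^4e^(−19.5λ) = λ^11e^(−30.5λ), i.e. Gamma(12, 30.5).
Mode = (a−1)/b = 11/30.5 ≈ 0.3607.

λ̂_MAP = 0.3607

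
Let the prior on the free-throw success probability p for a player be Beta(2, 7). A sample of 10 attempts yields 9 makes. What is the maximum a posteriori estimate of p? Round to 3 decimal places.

p̂_MAP = 0.588

Prior: Beta(2, 7).
Data: 9 successes in 10 trials. The binomial likelihood contributes p^9(1−p)^1, so the posterior is Beta(2+9, 7+1) = Beta(11, 8).
For Beta(a, b) with a, b > 1 the mode is (a−1)/(a+b−2) = 10/17 ≈ 0.588.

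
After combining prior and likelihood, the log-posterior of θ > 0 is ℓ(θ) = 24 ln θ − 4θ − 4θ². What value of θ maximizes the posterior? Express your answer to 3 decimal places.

θ̂_MAP = 1.500

ℓ'(θ) = 24/θ − 4 − 8θ. Setting this to zero and multiplying by θ: 8θ² + 4θ − 24 = 0.
θ = (−4 + √(4² + 4·8·24)) / (2·8) = (−4 + √784) / 16 = (−4 + 28)/16 = 3/2.
ℓ''(θ) = −24/θ² − 8 < 0, confirming a maximum.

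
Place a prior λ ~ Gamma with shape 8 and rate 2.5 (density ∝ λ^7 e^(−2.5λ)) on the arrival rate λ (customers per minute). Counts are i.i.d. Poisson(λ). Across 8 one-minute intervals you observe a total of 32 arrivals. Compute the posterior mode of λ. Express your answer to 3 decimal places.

Σxᵢ = 32, n = 8.
Posterior ∝ λ^7e^(−2.5λ) · λ^32e^(−8λ) = λ^39e^(−10.5λ), i.e. Gamma(shape=40, rate=10.5).
The mode of a Gamma(a, b) with a ≥ 1 (shape–rate) is (a−1)/b = 39/10.5 ≈ 3.714.

λ̂_MAP = 3.714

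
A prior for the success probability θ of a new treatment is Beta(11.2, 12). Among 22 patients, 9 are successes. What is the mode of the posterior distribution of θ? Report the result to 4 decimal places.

θ̂_MAP = 0.4444

Prior: Beta(11.2, 12).
Data: 9 successes in 22 trials. The binomial likelihood contributes θ^9(1−θ)^13, so the posterior is Beta(11.2+9, 12+13) = Beta(20.2, 25).
For Beta(a, b) with a, b > 1 the mode is (a−1)/(a+b−2) = 19.2/43.2 ≈ 0.4444.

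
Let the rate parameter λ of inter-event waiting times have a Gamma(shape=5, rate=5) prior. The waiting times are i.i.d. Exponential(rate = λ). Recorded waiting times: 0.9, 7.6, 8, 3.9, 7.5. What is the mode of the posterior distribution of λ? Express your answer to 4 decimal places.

The Exponential(rate=λ) likelihood is ∝ λ^n e^(−λΣtᵢ). Here n = 5 and Σtᵢ = 0.9 + 7.6 + 8 + 3.9 + 7.5 = 27.9.
Posterior ∝ λ^4e^(−5λ) · λ^5e^(−27.9λ) = λ^9e^(−32.9λ), i.e. Gamma(10, 32.9).
Mode = (a−1)/b = 9/32.9 ≈ 0.2736.

λ̂_MAP = 0.2736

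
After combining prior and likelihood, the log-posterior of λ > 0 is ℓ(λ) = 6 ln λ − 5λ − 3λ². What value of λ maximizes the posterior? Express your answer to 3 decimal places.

λ̂_MAP = 0.667

ℓ'(λ) = 6/λ − 5 − 6λ. Setting this to zero and multiplying by λ: 6λ² + 5λ − 6 = 0.
λ = (−5 + √(5² + 4·6·6)) / (2·6) = (−5 + √169) / 12 = (−5 + 13)/12 = 2/3.
ℓ''(λ) = −6/λ² − 6 < 0, confirming a maximum.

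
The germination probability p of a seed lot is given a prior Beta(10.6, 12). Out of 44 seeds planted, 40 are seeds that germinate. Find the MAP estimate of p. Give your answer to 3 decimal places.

p̂_MAP = 0.768

Prior: Beta(10.6, 12).
Data: 40 successes in 44 trials. The binomial likelihood contributes p^40(1−p)^4, so the posterior is Beta(10.6+40, 12+4) = Beta(50.6, 16).
For Beta(a, b) with a, b > 1 the mode is (a−1)/(a+b−2) = 49.6/64.6 ≈ 0.768.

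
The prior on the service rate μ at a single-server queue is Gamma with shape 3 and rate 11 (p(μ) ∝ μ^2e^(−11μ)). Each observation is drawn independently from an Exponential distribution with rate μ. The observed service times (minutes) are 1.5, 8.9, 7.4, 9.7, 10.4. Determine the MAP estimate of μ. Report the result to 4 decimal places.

The Exponential(rate=μ) likelihood is ∝ μ^n e^(−μΣtᵢ). Here n = 5 and Σtᵢ = 1.5 + 8.9 + 7.4 + 9.7 + 10.4 = 37.9.
Posterior ∝ μ^2e^(−11μ) · μ^5e^(−37.9μ) = μ^7e^(−48.9μ), i.e. Gamma(8, 48.9).
Mode = (a−1)/b = 7/48.9 ≈ 0.1431.

μ̂_MAP = 0.1431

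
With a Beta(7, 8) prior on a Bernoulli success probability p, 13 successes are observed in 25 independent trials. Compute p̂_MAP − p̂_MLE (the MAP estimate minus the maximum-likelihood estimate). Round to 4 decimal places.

Posterior is Beta(20, 20); MAP = (20−1)/(40−2) = 19/38 ≈ 0.50000.
MLE ignores the prior: p̂_MLE = k/n = 13/25 ≈ 0.52000.
Difference = 19/38 − 13/25 = -1/50 ≈ -0.0200.

MAP − MLE = -0.0200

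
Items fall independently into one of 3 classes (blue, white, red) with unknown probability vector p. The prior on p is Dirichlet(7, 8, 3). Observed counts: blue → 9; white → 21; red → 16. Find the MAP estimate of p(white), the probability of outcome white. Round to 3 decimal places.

The posterior is Dirichlet(αᵢ + nᵢ) = Dirichlet(16, 29, 19).
For a Dirichlet(a₁,…,a_K) with all aᵢ > 1, the mode has j-th component (aⱼ − 1)/(Σaᵢ − K).
Here Σaᵢ = 64 and K = 3, so p(white) = (29 − 1)/(64 − 3) = 28/61 ≈ 0.459.

MAP estimate of p(white) = 0.459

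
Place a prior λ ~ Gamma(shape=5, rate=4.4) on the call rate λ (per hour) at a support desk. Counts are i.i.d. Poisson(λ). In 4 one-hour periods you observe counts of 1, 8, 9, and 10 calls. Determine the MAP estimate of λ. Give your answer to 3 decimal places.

Σxᵢ = 1+8+9+10 = 28, with n = 4.
Posterior ∝ λ^4e^(−4.4λ) · λ^28e^(−4λ) = λ^32e^(−8.4λ), i.e. Gamma(shape=33, rate=8.4).
The mode of a Gamma(a, b) with a ≥ 1 (shape–rate) is (a−1)/b = 32/8.4 ≈ 3.810.

λ̂_MAP = 3.810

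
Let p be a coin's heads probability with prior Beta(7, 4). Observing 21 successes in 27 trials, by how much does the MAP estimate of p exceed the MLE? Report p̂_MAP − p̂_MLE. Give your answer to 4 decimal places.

MAP − MLE = -0.0278

Posterior is Beta(28, 10); MAP = (28−1)/(38−2) = 27/36 ≈ 0.75000.
MLE ignores the prior: p̂_MLE = k/n = 21/27 ≈ 0.77778.
Difference = 27/36 − 21/27 = -1/36 ≈ -0.0278.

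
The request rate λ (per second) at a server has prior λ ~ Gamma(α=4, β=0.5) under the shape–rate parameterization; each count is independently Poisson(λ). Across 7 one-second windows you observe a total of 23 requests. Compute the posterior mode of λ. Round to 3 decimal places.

Σxᵢ = 23, n = 7.
Posterior ∝ λ^3e^(−0.5λ) · λ^23e^(−7λ) = λ^26e^(−7.5λ), i.e. Gamma(shape=27, rate=7.5).
The mode of a Gamma(a, b) with a ≥ 1 (shape–rate) is (a−1)/b = 26/7.5 ≈ 3.467.

λ̂_MAP = 3.467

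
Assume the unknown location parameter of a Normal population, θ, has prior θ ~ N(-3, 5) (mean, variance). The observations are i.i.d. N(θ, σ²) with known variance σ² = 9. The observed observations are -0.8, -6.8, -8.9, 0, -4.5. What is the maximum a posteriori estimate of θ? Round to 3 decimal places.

θ̂_MAP = -3.882

n = 5; x̄ = ((-0.8) + (-6.8) + (-8.9) + 0 + (-4.5))/5 = -21/5 = -4.2.
For a Normal prior and Normal likelihood with known variance, the posterior is Normal; its mode equals its mean, the precision-weighted average.
Prior precision 1/σ₀² = 1/5 = 0.2; data precision n/σ² = 5/9.
θ̂ = (0.2·(-3) + (5/9)·(-4.2)) / (0.2 + 5/9) = (-44/15)/(34/45) = -66/17 ≈ -3.882.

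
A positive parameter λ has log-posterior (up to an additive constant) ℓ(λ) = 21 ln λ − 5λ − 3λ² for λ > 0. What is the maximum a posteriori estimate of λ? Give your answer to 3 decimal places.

ℓ'(λ) = 21/λ − 5 − 6λ. Setting this to zero and multiplying by λ: 6λ² + 5λ − 21 = 0.
λ = (−5 + √(5² + 4·6·21)) / (2·6) = (−5 + √529) / 12 = (−5 + 23)/12 = 3/2.
ℓ''(λ) = −21/λ² − 6 < 0, confirming a maximum.

λ̂_MAP = 1.500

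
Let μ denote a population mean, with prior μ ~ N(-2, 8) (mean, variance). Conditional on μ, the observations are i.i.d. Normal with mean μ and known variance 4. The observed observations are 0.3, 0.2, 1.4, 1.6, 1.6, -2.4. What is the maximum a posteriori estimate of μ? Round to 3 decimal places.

n = 6; x̄ = (0.3 + 0.2 + 1.4 + 1.6 + 1.6 + (-2.4))/6 = 2.7/6 = 0.45.
For a Normal prior and Normal likelihood with known variance, the posterior is Normal; its mode equals its mean, the precision-weighted average.
Prior precision 1/σ₀² = 1/8 = 0.125; data precision n/σ² = 6/4 = 1.5.
μ̂ = (0.125·(-2) + 1.5·0.45) / (0.125 + 1.5) = 0.425/1.625 = 17/65 ≈ 0.262.

μ̂_MAP = 0.262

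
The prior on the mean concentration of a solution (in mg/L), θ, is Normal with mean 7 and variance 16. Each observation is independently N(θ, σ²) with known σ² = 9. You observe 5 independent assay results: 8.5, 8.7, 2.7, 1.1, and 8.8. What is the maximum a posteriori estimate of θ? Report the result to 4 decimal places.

θ̂_MAP = 6.0652

n = 5; x̄ = (8.5 + 8.7 + 2.7 + 1.1 + 8.8)/5 = 29.8/5 = 5.96.
For a Normal prior and Normal likelihood with known variance, the posterior is Normal; its mode equals its mean, the precision-weighted average.
Prior precision 1/σ₀² = 1/16 = 0.0625; data precision n/σ² = 5/9.
θ̂ = (0.0625·7 + (5/9)·5.96) / (0.0625 + 5/9) = (2699/720)/(89/144) = 2699/445 ≈ 6.0652.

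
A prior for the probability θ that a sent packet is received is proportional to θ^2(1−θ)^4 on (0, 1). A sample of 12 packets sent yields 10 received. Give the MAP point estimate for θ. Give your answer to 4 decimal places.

θ̂_MAP = 0.6667

The prior density ∝ θ^2(1−θ)^4 is the kernel of Beta(3, 5).
Data: 10 successes in 12 trials. The binomial likelihood contributes θ^10(1−θ)^2, so the posterior is Beta(3+10, 5+2) = Beta(13, 7).
For Beta(a, b) with a, b > 1 the mode is (a−1)/(a+b−2) = 12/18 ≈ 0.6667.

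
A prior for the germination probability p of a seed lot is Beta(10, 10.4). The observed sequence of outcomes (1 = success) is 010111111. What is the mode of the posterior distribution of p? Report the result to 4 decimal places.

Prior: Beta(10, 10.4).
Data: 7 successes in 9 trials (from the sequence). The binomial likelihood contributes p^7(1−p)^2, so the posterior is Beta(10+7, 10.4+2) = Beta(17, 12.4).
For Beta(a, b) with a, b > 1 the mode is (a−1)/(a+b−2) = 16/27.4 ≈ 0.5839.

p̂_MAP = 0.5839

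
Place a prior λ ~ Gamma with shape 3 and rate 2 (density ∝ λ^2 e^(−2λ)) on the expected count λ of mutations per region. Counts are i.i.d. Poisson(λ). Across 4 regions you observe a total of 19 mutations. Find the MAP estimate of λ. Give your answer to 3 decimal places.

Σxᵢ = 19, n = 4.
Posterior ∝ λ^2e^(−2λ) · λ^19e^(−4λ) = λ^21e^(−6λ), i.e. Gamma(shape=22, rate=6).
The mode of a Gamma(a, b) with a ≥ 1 (shape–rate) is (a−1)/b = 21/6 ≈ 3.500.

λ̂_MAP = 3.500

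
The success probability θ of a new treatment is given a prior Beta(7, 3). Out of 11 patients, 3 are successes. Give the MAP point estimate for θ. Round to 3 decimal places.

θ̂_MAP = 0.474

Prior: Beta(7, 3).
Data: 3 successes in 11 trials. The binomial likelihood contributes θ^3(1−θ)^8, so the posterior is Beta(7+3, 3+8) = Beta(10, 11).
For Beta(a, b) with a, b > 1 the mode is (a−1)/(a+b−2) = 9/19 ≈ 0.474.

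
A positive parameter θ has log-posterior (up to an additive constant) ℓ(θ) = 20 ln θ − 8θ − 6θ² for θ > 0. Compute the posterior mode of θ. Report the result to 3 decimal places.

θ̂_MAP = 1.000

ℓ'(θ) = 20/θ − 8 − 12θ. Setting this to zero and multiplying by θ: 12θ² + 8θ − 20 = 0.
θ = (−8 + √(8² + 4·12·20)) / (2·12) = (−8 + √1024) / 24 = (−8 + 32)/24 = 1.
ℓ''(θ) = −20/θ² − 12 < 0, confirming a maximum.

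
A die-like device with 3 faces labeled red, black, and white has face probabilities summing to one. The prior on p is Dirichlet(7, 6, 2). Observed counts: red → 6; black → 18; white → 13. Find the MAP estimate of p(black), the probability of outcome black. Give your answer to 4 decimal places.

MAP estimate of p(black) = 0.4694

The posterior is Dirichlet(αᵢ + nᵢ) = Dirichlet(13, 24, 15).
For a Dirichlet(a₁,…,a_K) with all aᵢ > 1, the mode has j-th component (aⱼ − 1)/(Σaᵢ − K).
Here Σaᵢ = 52 and K = 3, so p(black) = (24 − 1)/(52 − 3) = 23/49 ≈ 0.4694.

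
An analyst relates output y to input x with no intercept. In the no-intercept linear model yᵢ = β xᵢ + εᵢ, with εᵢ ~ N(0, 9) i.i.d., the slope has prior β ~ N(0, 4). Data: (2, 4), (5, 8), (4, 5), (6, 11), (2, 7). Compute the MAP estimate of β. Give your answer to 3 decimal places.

log p(β | y) = −Σ(yᵢ − βxᵢ)²/(2·9) − β²/(2·4) + const.
Setting the derivative to zero: Σxᵢ(yᵢ − βxᵢ)/9 − β/4 = 0, so β = Σxᵢyᵢ / (Σxᵢ² + σ²/τ²).
Σxᵢyᵢ = 2·4 + 5·8 + 4·5 + 6·11 + 2·7 = 148; Σxᵢ² = 85; σ²/τ² = 2.25.
β̂_MAP = 148 / (85 + 2.25) = 148/87.25 ≈ 1.696.

β̂_MAP = 1.696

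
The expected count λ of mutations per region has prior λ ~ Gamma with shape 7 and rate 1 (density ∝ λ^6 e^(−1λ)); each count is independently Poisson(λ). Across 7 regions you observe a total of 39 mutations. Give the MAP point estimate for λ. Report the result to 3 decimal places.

Σxᵢ = 39, n = 7.
Posterior ∝ λ^6e^(−1λ) · λ^39e^(−7λ) = λ^45e^(−8λ), i.e. Gamma(shape=46, rate=8).
The mode of a Gamma(a, b) with a ≥ 1 (shape–rate) is (a−1)/b = 45/8 ≈ 5.625.

λ̂_MAP = 5.625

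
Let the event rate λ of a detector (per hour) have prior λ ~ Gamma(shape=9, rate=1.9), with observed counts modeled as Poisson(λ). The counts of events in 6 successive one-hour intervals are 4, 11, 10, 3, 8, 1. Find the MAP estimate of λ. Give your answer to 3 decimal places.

λ̂_MAP = 5.696

Σxᵢ = 4+11+10+3+8+1 = 37, with n = 6.
Posterior ∝ λ^8e^(−1.9λ) · λ^37e^(−6λ) = λ^45e^(−7.9λ), i.e. Gamma(shape=46, rate=7.9).
The mode of a Gamma(a, b) with a ≥ 1 (shape–rate) is (a−1)/b = 45/7.9 ≈ 5.696.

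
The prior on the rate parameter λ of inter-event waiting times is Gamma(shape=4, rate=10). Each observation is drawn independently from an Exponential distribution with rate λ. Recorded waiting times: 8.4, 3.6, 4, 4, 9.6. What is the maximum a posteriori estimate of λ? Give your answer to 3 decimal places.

λ̂_MAP = 0.202

The Exponential(rate=λ) likelihood is ∝ λ^n e^(−λΣtᵢ). Here n = 5 and Σtᵢ = 8.4 + 3.6 + 4 + 4 + 9.6 = 29.6.
Posterior ∝ λ^3e^(−10λ) · λ^5e^(−29.6λ) = λ^8e^(−39.6λ), i.e. Gamma(9, 39.6).
Mode = (a−1)/b = 8/39.6 ≈ 0.202.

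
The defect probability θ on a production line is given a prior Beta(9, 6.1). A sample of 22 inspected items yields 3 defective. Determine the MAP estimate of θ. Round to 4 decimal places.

Prior: Beta(9, 6.1).
Data: 3 successes in 22 trials. The binomial likelihood contributes θ^3(1−θ)^19, so the posterior is Beta(9+3, 6.1+19) = Beta(12, 25.1).
For Beta(a, b) with a, b > 1 the mode is (a−1)/(a+b−2) = 11/35.1 ≈ 0.3134.

θ̂_MAP = 0.3134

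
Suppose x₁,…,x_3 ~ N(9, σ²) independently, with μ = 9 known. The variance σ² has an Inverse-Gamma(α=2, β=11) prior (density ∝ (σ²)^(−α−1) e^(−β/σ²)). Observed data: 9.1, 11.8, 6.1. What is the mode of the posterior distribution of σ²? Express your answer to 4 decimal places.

Sum of squared deviations about the known mean: SS = (9.1−9)² + (11.8−9)² + (6.1−9)² = 16.26.
The Normal likelihood contributes (σ²)^(−n/2) exp(−SS/(2σ²)), so the posterior is Inverse-Gamma(α + n/2, β + SS/2) = Inverse-Gamma(3.5, 19.13).
The mode of Inverse-Gamma(a, b) is b/(a+1) = 19.13/4.5 ≈ 4.2511.

σ̂²_MAP = 4.2511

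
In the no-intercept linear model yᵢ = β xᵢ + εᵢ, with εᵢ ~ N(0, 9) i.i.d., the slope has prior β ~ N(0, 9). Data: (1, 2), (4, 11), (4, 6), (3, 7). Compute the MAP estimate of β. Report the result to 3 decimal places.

β̂_MAP = 2.116

log p(β | y) = −Σ(yᵢ − βxᵢ)²/(2·9) − β²/(2·9) + const.
Setting the derivative to zero: Σxᵢ(yᵢ − βxᵢ)/9 − β/9 = 0, so β = Σxᵢyᵢ / (Σxᵢ² + σ²/τ²).
Σxᵢyᵢ = 1·2 + 4·11 + 4·6 + 3·7 = 91; Σxᵢ² = 42; σ²/τ² = 1.
β̂_MAP = 91 / (42 + 1) = 91/43 ≈ 2.116.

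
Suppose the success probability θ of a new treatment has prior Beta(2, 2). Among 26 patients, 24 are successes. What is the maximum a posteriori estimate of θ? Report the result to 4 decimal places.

Prior: Beta(2, 2).
Data: 24 successes in 26 trials. The binomial likelihood contributes θ^24(1−θ)^2, so the posterior is Beta(2+24, 2+2) = Beta(26, 4).
For Beta(a, b) with a, b > 1 the mode is (a−1)/(a+b−2) = 25/28 ≈ 0.8929.

θ̂_MAP = 0.8929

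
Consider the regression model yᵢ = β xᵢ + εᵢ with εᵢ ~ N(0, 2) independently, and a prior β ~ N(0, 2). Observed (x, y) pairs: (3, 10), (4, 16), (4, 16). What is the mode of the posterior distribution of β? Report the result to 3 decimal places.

β̂_MAP = 3.762

log p(β | y) = −Σ(yᵢ − βxᵢ)²/(2·2) − β²/(2·2) + const.
Setting the derivative to zero: Σxᵢ(yᵢ − βxᵢ)/2 − β/2 = 0, so β = Σxᵢyᵢ / (Σxᵢ² + σ²/τ²).
Σxᵢyᵢ = 3·10 + 4·16 + 4·16 = 158; Σxᵢ² = 41; σ²/τ² = 1.
β̂_MAP = 158 / (41 + 1) = 158/42 ≈ 3.762.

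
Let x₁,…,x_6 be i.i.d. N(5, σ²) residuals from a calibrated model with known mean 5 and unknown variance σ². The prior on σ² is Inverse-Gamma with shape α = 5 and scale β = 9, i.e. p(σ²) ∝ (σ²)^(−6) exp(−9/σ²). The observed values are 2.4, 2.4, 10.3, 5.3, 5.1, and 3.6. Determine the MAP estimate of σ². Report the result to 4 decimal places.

Sum of squared deviations about the known mean: SS = (2.4−5)² + (2.4−5)² + (10.3−5)² + (5.3−5)² + (5.1−5)² + (3.6−5)² = 43.67.
The Normal likelihood contributes (σ²)^(−n/2) exp(−SS/(2σ²)), so the posterior is Inverse-Gamma(α + n/2, β + SS/2) = Inverse-Gamma(8, 30.835).
The mode of Inverse-Gamma(a, b) is b/(a+1) = 30.835/9 ≈ 3.4261.

σ̂²_MAP = 3.4261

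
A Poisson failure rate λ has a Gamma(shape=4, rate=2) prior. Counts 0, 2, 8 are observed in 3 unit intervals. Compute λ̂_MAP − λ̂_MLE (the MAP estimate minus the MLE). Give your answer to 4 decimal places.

MAP − MLE = -0.7333

Σxᵢ = 10. Posterior is Gamma(14, 5); MAP = (14−1)/5 = 13/5 ≈ 2.60000.
MLE = x̄ = 10/3 ≈ 3.33333.
Difference = 13/5 − 10/3 = -11/15 ≈ -0.7333.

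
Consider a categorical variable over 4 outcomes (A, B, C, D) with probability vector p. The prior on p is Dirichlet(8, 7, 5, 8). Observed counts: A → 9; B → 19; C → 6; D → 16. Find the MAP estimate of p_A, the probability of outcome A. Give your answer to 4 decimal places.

The posterior is Dirichlet(αᵢ + nᵢ) = Dirichlet(17, 26, 11, 24).
For a Dirichlet(a₁,…,a_K) with all aᵢ > 1, the mode has j-th component (aⱼ − 1)/(Σaᵢ − K).
Here Σaᵢ = 78 and K = 4, so p_A = (17 − 1)/(78 − 4) = 16/74 ≈ 0.2162.

MAP estimate of p_A = 0.2162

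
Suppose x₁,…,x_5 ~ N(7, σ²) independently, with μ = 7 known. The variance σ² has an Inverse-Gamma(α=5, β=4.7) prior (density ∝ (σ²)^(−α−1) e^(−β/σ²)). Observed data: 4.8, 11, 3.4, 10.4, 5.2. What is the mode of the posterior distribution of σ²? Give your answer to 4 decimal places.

σ̂²_MAP = 3.4118

Sum of squared deviations about the known mean: SS = (4.8−7)² + (11−7)² + (3.4−7)² + (10.4−7)² + (5.2−7)² = 48.6.
The Normal likelihood contributes (σ²)^(−n/2) exp(−SS/(2σ²)), so the posterior is Inverse-Gamma(α + n/2, β + SS/2) = Inverse-Gamma(7.5, 29).
The mode of Inverse-Gamma(a, b) is b/(a+1) = 29/8.5 ≈ 3.4118.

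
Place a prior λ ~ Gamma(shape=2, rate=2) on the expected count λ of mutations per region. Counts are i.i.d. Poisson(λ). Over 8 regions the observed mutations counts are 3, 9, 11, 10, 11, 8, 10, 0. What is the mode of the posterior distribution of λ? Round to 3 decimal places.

Σxᵢ = 3+9+11+10+11+8+10+0 = 62, with n = 8.
Posterior ∝ λe^(−2λ) · λ^62e^(−8λ) = λ^63e^(−10λ), i.e. Gamma(shape=64, rate=10).
The mode of a Gamma(a, b) with a ≥ 1 (shape–rate) is (a−1)/b = 63/10 ≈ 6.300.

λ̂_MAP = 6.300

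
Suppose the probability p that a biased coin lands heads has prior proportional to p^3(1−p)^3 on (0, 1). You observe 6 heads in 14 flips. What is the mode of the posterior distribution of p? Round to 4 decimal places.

p̂_MAP = 0.4500

The prior density ∝ p^3(1−p)^3 is the kernel of Beta(4, 4).
Data: 6 successes in 14 trials. The binomial likelihood contributes p^6(1−p)^8, so the posterior is Beta(4+6, 4+8) = Beta(10, 12).
For Beta(a, b) with a, b > 1 the mode is (a−1)/(a+b−2) = 9/20 ≈ 0.4500.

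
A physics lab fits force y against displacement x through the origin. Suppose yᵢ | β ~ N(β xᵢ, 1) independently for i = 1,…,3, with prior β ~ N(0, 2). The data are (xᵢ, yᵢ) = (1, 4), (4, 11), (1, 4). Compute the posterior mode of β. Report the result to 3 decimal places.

β̂_MAP = 2.811

log p(β | y) = −Σ(yᵢ − βxᵢ)²/(2·1) − β²/(2·2) + const.
Setting the derivative to zero: Σxᵢ(yᵢ − βxᵢ)/1 − β/2 = 0, so β = Σxᵢyᵢ / (Σxᵢ² + σ²/τ²).
Σxᵢyᵢ = 1·4 + 4·11 + 1·4 = 52; Σxᵢ² = 18; σ²/τ² = 0.5.
β̂_MAP = 52 / (18 + 0.5) = 52/18.5 ≈ 2.811.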